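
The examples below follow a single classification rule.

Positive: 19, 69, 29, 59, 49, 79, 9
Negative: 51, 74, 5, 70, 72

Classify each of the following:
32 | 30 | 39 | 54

Every 'Positive' example satisfies: ends in digit 9. None of the 'Negative' examples do.
Negative: 32, since last digit 2.
Negative: 30, since last digit 0.
Positive: 39, since last digit 9.
Negative: 54, since last digit 4.

Negative, Negative, Positive, Negative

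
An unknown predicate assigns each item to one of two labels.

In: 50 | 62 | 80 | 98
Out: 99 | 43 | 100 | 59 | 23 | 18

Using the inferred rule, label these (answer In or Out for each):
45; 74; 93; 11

Out, In, Out, Out

'In' ⟺ ≡ 2 (mod 6).
Out: 45, since 45 mod 6 = 3. In: 74, since 74 mod 6 = 2. Out: 93, since 93 mod 6 = 3. Out: 11, since 11 mod 6 = 5.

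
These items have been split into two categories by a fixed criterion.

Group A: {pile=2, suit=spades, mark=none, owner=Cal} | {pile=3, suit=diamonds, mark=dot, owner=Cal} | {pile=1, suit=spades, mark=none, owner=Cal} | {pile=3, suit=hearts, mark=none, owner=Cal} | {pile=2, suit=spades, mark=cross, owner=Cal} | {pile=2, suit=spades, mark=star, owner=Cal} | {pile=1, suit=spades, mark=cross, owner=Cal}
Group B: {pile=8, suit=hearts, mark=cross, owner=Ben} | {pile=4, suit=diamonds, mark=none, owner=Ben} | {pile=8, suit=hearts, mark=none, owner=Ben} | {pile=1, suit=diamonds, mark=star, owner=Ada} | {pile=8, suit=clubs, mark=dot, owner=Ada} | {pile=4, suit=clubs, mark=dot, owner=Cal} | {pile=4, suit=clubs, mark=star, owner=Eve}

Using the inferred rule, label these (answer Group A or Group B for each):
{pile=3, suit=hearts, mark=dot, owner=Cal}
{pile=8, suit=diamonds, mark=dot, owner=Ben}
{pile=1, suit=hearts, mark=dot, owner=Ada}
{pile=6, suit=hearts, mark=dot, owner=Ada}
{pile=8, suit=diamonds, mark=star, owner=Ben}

The common property of the 'Group A' items is: owner is Cal AND pile ≤ 3. No 'Group B' item has it.
{pile=3, suit=hearts, mark=dot, owner=Cal} → owner is Cal, pile = 3 → Group A.
{pile=8, suit=diamonds, mark=dot, owner=Ben} → owner is Ben, pile = 8 → Group B.
{pile=1, suit=hearts, mark=dot, owner=Ada} → owner is Ada, pile = 1 → Group B.
{pile=6, suit=hearts, mark=dot, owner=Ada} → owner is Ada, pile = 6 → Group B.
{pile=8, suit=diamonds, mark=star, owner=Ben} → owner is Ben, pile = 8 → Group B.

Group A, Group B, Group B, Group B, Group B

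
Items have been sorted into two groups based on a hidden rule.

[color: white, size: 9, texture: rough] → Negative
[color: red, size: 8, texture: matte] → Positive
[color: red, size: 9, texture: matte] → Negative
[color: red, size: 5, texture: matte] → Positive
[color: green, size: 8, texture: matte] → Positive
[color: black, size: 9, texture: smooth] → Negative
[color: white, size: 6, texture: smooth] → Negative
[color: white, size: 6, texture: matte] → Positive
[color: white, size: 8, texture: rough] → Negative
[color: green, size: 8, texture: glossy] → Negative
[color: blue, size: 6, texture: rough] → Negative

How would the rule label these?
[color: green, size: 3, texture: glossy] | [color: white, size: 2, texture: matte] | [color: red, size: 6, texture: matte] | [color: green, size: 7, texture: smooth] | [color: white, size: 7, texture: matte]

The common property of the 'Positive' items is: texture is matte AND size ≤ 8. No 'Negative' item has it.
[color: green, size: 3, texture: glossy]: Negative (texture is glossy, size = 3). [color: white, size: 2, texture: matte]: Positive (texture is matte, size = 2). [color: red, size: 6, texture: matte]: Positive (texture is matte, size = 6). [color: green, size: 7, texture: smooth]: Negative (texture is smooth, size = 7). [color: white, size: 7, texture: matte]: Positive (texture is matte, size = 7).

Negative, Positive, Positive, Negative, Positive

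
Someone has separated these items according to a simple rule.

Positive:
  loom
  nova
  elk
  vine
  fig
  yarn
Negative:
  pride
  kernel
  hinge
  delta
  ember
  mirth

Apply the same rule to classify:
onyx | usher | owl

Positive, Negative, Positive

The simplest hypothesis consistent with all the labels is: length ≤ 4.
onyx — length 4, hence Positive. usher — length 5, hence Negative. owl — length 3, hence Positive.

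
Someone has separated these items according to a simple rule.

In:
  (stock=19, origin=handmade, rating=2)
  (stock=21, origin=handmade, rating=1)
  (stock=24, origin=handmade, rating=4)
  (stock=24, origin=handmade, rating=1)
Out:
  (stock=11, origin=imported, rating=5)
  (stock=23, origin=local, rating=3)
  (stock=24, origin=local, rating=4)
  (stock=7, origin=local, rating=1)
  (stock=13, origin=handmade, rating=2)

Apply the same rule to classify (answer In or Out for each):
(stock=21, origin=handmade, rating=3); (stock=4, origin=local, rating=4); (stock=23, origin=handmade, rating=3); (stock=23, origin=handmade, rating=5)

The rule appears to be: origin is handmade AND stock ≥ 19.
(stock=21, origin=handmade, rating=3): origin is handmade, stock = 21, meets the rule → In. (stock=4, origin=local, rating=4): origin is local, stock = 4, lacks this property → Out. (stock=23, origin=handmade, rating=3): origin is handmade, stock = 23, meets the rule → In. (stock=23, origin=handmade, rating=5): origin is handmade, stock = 23, meets the rule → In.

In, Out, In, In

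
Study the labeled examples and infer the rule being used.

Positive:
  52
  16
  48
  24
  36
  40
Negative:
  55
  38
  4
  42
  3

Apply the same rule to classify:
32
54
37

The classifier is using: multiple of 4 AND at least 16.
32 → 32 = 4·8, 32 ≥ 16 → Positive.
54 → 54 = 4·13 + 2, 54 ≥ 16 → Negative.
37 → 37 = 4·9 + 1, 37 ≥ 16 → Negative.

Positive, Negative, Negative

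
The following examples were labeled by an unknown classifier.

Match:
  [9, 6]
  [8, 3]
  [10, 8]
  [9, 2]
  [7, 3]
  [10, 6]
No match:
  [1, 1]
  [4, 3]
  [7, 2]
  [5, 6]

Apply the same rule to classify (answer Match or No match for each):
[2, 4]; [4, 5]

No match, No match

'Match' ⟺ first > second AND sum ≥ 10.
[2, 4] → 2 < 4, 2+4 = 6 → No match.
[4, 5] → 4 < 5, 4+5 = 9 → No match.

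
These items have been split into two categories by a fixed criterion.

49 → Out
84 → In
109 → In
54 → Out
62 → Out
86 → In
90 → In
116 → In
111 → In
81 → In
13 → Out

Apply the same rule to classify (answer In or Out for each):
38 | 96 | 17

The common property of the 'In' items is: at least 81. No 'Out' item has it.
38: 38 < 81, doesn't qualify → Out.
96: 96 ≥ 81, has this property → In.
17: 17 < 81, doesn't qualify → Out.

Out, In, Out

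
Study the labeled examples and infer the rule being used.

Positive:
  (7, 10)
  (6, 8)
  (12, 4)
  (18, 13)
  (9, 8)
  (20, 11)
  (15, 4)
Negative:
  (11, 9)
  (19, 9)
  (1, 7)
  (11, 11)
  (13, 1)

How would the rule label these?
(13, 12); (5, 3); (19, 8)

A rule that fits every label: product is even — true of each 'Positive' example, false of each 'Negative' one.
(13, 12) → 13·12 = 156 → Positive. (5, 3) → 5·3 = 15 → Negative. (19, 8) → 19·8 = 152 → Positive.

Positive, Negative, Positive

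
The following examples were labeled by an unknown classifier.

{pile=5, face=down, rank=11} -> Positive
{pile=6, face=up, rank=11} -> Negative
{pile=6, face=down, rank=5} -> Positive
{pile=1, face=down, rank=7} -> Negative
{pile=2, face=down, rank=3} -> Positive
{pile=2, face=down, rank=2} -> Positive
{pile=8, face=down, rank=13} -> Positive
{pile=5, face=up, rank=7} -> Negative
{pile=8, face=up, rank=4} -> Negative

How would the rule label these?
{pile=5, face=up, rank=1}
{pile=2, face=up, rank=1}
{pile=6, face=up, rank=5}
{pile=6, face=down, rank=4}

Negative, Negative, Negative, Positive

One predicate separates the groups cleanly: face is down AND pile ≥ 2.
{pile=5, face=up, rank=1} — face is up, pile = 5, hence Negative.
{pile=2, face=up, rank=1} — face is up, pile = 2, hence Negative.
{pile=6, face=up, rank=5} — face is up, pile = 6, hence Negative.
{pile=6, face=down, rank=4} — face is down, pile = 6, hence Positive.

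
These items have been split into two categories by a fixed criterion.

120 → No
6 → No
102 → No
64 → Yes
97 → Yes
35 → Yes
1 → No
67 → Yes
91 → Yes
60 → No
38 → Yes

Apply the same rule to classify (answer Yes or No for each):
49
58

Yes, Yes

The distinguishing property — digit sum ≥ 7 — holds for all the 'Yes' cases and none of the 'No' cases.
49: Yes (digit sum 4+9 = 13). 58: Yes (digit sum 5+8 = 13).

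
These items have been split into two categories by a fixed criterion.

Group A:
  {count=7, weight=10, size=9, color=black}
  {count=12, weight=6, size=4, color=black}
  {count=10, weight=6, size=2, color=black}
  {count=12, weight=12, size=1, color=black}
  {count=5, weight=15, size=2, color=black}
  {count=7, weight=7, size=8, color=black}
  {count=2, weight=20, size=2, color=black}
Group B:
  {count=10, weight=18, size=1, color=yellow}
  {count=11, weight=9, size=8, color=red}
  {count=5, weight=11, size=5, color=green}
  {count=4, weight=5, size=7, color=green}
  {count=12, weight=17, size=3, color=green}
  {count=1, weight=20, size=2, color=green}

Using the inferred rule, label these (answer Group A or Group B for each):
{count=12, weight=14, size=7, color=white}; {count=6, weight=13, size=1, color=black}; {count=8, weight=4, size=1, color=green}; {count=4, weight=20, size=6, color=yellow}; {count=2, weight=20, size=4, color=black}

The pattern is that an item is 'Group A' exactly when: color is black.
Group B: {count=12, weight=14, size=7, color=white}, since color is white.
Group A: {count=6, weight=13, size=1, color=black}, since color is black.
Group B: {count=8, weight=4, size=1, color=green}, since color is green.
Group B: {count=4, weight=20, size=6, color=yellow}, since color is yellow.
Group A: {count=2, weight=20, size=4, color=black}, since color is black.

Group B, Group A, Group B, Group B, Group A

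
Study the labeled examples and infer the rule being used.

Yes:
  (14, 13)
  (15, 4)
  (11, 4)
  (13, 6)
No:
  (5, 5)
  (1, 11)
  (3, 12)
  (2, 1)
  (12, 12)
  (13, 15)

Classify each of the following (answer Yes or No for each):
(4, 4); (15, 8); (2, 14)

'Yes' ⟺ sum is odd AND first ≥ 4.

No, Yes, No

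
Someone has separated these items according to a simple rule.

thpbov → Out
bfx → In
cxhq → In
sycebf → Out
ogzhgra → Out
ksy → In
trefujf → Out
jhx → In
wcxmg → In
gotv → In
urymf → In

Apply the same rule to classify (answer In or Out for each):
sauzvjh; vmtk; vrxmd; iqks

All 'In' examples share one property — length ≤ 5 — and every 'Out' example lacks it.
sauzvjh: length 7, fails this test → Out. vmtk: length 4, fits → In. vrxmd: length 5, fits → In. iqks: length 4, fits → In.

Out, In, In, In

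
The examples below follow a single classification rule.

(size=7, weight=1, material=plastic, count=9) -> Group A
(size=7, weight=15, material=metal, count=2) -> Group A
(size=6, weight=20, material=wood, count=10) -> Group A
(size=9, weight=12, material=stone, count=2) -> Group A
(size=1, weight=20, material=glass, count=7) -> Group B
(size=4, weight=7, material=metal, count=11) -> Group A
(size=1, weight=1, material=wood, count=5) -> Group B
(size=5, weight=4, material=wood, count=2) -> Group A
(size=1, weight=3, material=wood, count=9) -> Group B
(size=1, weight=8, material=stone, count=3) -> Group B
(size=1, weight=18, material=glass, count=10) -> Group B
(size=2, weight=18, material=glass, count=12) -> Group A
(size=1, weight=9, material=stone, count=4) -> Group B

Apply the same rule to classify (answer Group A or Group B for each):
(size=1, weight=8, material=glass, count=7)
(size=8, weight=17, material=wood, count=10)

'Group A' ⟺ size ≥ 2.

Group B, Group A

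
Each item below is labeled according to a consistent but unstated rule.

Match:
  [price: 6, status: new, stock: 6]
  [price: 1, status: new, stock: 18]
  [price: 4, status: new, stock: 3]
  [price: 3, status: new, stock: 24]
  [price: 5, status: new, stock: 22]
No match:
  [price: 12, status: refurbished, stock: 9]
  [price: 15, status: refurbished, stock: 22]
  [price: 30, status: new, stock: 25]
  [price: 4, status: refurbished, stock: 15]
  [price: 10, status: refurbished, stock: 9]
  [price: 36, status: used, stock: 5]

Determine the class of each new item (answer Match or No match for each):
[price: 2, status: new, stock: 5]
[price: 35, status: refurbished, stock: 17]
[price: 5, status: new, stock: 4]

Match, No match, Match

Rule: status is new AND price ≤ 6. This holds for each 'Match' example and fails for each 'No match' one.
[price: 2, status: new, stock: 5]: status is new, price = 2, satisfies this → Match.
[price: 35, status: refurbished, stock: 17]: status is refurbished, price = 35, fails this test → No match.
[price: 5, status: new, stock: 4]: status is new, price = 5, satisfies this → Match.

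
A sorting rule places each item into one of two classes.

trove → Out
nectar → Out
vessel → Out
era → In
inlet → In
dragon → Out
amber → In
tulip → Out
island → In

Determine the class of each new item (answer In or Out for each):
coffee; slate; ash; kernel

Out, Out, In, Out

The simplest hypothesis consistent with all the labels is: starts with a vowel.
coffee → starts with 'c' → Out.
slate → starts with 's' → Out.
ash → starts with 'a' → In.
kernel → starts with 'k' → Out.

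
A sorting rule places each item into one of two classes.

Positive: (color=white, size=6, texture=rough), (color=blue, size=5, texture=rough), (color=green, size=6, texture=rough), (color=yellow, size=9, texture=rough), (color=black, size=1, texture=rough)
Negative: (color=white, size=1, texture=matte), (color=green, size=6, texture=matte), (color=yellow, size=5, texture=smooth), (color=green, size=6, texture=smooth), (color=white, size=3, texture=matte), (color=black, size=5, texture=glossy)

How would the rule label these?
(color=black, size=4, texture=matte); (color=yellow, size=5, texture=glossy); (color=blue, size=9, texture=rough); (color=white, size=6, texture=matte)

Negative, Negative, Positive, Negative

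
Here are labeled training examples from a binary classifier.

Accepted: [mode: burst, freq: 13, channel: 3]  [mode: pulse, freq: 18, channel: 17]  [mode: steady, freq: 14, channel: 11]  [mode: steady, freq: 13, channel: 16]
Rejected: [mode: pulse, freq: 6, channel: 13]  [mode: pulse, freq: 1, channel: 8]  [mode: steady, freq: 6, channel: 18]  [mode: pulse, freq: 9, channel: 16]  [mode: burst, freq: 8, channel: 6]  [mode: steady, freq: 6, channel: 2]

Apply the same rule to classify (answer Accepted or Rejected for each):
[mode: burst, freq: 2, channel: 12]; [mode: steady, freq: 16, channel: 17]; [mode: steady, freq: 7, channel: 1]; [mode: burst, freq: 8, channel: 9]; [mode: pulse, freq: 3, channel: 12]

Rejected, Accepted, Rejected, Rejected, Rejected

All 'Accepted' examples share one property — freq ≥ 13 — and every 'Rejected' example lacks it.
[mode: burst, freq: 2, channel: 12]: freq = 2 — lacks this property, so Rejected. [mode: steady, freq: 16, channel: 17]: freq = 16 — satisfies this, so Accepted. [mode: steady, freq: 7, channel: 1]: freq = 7 — lacks this property, so Rejected. [mode: burst, freq: 8, channel: 9]: freq = 8 — lacks this property, so Rejected. [mode: pulse, freq: 3, channel: 12]: freq = 3 — lacks this property, so Rejected.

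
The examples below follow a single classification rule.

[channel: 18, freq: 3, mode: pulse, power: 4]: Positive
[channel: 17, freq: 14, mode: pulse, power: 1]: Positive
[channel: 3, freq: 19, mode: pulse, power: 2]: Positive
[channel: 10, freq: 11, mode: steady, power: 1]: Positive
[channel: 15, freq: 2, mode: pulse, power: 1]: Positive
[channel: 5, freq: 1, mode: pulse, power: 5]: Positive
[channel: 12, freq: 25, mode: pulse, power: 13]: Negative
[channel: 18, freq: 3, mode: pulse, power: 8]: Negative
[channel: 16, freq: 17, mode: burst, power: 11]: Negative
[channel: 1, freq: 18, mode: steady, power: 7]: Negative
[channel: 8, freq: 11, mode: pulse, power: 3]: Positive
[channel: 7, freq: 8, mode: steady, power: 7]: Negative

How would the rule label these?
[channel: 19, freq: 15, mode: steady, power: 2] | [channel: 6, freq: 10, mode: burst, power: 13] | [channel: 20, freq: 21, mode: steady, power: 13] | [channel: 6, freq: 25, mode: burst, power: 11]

The common property of the 'Positive' items is: power ≤ 5. No 'Negative' item has it.

Positive, Negative, Negative, Negative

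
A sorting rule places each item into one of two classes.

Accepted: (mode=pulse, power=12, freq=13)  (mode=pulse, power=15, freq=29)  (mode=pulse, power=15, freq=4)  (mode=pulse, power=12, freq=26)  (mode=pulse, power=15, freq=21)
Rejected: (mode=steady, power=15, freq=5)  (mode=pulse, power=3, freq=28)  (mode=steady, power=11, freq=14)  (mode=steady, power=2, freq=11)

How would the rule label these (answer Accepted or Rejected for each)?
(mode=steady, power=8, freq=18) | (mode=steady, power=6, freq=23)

Rule: mode is pulse AND power ≥ 11. This holds for each 'Accepted' example and fails for each 'Rejected' one.
(mode=steady, power=8, freq=18): mode is steady, power = 8, does not fit → Rejected. (mode=steady, power=6, freq=23): mode is steady, power = 6, does not fit → Rejected.

Rejected, Rejected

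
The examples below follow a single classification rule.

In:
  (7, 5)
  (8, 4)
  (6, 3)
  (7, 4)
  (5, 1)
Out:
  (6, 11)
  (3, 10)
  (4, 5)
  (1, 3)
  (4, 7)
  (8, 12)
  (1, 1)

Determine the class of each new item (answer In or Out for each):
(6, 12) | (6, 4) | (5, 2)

The classifier is using: first > second.
(6, 12) → 6 < 12 → Out.
(6, 4) → 6 > 4 → In.
(5, 2) → 5 > 2 → In.

Out, In, In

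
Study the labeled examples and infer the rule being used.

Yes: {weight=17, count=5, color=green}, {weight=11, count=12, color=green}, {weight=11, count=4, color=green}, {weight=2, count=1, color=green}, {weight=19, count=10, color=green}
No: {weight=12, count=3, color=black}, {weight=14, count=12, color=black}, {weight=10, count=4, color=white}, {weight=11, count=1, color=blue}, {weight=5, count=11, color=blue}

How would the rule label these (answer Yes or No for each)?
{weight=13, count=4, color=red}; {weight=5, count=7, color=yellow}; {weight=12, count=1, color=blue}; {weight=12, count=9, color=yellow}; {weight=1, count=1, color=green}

All 'Yes' examples share one property — color is green — and every 'No' example lacks it.

No, No, No, No, Yes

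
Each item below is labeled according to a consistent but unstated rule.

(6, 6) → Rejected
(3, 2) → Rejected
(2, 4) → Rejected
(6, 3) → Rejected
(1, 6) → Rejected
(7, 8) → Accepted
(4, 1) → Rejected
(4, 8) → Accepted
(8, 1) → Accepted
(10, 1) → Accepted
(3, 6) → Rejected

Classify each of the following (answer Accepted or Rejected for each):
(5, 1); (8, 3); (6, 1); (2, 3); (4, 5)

Rejected, Accepted, Rejected, Rejected, Rejected

The distinguishing property — max ≥ 7 — holds for all the 'Accepted' cases and none of the 'Rejected' cases.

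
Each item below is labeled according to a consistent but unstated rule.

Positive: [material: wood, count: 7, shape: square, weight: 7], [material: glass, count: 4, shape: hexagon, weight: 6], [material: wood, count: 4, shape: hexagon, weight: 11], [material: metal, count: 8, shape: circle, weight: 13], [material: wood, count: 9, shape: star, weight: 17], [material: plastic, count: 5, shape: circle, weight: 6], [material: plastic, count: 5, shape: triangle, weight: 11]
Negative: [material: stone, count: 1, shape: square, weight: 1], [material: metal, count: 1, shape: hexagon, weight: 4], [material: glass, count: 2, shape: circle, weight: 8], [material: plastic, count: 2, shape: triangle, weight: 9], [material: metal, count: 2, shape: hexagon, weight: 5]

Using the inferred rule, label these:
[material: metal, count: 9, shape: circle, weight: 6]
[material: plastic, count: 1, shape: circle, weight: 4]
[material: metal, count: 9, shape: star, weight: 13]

Positive, Negative, Positive

The classifier is using: count ≥ 4.
[material: metal, count: 9, shape: circle, weight: 6] → count = 9 → Positive. [material: plastic, count: 1, shape: circle, weight: 4] → count = 1 → Negative. [material: metal, count: 9, shape: star, weight: 13] → count = 9 → Positive.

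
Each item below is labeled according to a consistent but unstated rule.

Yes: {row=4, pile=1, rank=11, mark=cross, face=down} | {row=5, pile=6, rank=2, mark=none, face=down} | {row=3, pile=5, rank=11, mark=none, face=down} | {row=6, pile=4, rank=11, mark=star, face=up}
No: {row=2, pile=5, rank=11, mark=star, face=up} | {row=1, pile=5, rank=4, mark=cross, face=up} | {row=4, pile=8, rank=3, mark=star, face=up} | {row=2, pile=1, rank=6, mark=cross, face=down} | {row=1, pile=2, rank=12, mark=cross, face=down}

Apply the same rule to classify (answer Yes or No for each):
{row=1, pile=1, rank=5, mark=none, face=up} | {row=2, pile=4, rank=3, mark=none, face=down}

No, No

The simplest hypothesis consistent with all the labels is: row ≥ 3 AND pile ≤ 6.
No: {row=1, pile=1, rank=5, mark=none, face=up}, since row = 1, pile = 1.
No: {row=2, pile=4, rank=3, mark=none, face=down}, since row = 2, pile = 4.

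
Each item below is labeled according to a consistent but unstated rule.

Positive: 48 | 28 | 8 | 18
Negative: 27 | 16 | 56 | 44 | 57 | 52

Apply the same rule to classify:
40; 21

Negative, Negative

The simplest hypothesis consistent with all the labels is: ends in digit 8.
40 — last digit 0, hence Negative. 21 — last digit 1, hence Negative.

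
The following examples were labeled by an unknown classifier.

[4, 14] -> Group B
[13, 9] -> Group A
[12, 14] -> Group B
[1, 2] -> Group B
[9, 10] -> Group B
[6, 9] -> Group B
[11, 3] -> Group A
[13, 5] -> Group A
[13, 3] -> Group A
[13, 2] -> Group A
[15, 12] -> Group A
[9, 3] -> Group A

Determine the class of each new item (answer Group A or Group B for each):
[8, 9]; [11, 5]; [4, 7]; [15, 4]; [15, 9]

Group B, Group A, Group B, Group A, Group A

The simplest hypothesis consistent with all the labels is: first > second.
[8, 9] → 8 < 9 → Group B.
[11, 5] → 11 > 5 → Group A.
[4, 7] → 4 < 7 → Group B.
[15, 4] → 15 > 4 → Group A.
[15, 9] → 15 > 9 → Group A.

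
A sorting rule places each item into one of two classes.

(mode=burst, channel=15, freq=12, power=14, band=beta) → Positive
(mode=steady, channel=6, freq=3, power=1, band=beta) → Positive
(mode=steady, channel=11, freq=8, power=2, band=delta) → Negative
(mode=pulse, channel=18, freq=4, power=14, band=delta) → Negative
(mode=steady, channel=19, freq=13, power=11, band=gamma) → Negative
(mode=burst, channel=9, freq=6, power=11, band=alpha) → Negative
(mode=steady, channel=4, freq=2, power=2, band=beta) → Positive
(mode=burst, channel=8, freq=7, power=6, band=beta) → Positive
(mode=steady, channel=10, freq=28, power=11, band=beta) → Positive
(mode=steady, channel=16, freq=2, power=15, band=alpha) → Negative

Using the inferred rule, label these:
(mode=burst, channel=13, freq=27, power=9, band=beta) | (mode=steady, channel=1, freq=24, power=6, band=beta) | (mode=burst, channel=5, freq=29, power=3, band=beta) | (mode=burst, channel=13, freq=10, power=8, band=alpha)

Positive, Positive, Positive, Negative

All 'Positive' examples share one property — band is beta — and every 'Negative' example lacks it.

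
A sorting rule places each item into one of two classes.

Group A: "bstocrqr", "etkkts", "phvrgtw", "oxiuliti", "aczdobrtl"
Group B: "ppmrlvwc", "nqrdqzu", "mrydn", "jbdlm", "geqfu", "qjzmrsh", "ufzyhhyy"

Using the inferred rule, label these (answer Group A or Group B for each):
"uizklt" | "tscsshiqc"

The simplest hypothesis consistent with all the labels is: contains 't'.
Group A: "uizklt", since has 't'. Group A: "tscsshiqc", since has 't'.

Group A, Group A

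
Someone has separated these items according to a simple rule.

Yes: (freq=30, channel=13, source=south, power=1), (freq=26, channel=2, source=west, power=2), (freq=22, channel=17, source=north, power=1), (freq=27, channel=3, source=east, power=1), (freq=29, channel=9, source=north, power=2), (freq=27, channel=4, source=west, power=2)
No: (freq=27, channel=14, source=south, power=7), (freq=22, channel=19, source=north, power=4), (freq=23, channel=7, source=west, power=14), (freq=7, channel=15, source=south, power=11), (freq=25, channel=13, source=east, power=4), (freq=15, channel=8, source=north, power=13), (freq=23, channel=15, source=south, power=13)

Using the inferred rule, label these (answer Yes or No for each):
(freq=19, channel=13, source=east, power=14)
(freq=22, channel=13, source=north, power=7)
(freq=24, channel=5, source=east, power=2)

Rule: power ≤ 2. This holds for each 'Yes' example and fails for each 'No' one.
No: (freq=19, channel=13, source=east, power=14), since power = 14. No: (freq=22, channel=13, source=north, power=7), since power = 7. Yes: (freq=24, channel=5, source=east, power=2), since power = 2.

No, No, Yes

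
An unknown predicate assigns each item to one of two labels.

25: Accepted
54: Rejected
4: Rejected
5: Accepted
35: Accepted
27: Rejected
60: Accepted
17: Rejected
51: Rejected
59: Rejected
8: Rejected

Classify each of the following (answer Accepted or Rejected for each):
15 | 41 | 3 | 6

Every 'Accepted' example satisfies: multiple of 5. None of the 'Rejected' examples do.
15: 15 = 5·3 — satisfies this, so Accepted. 41: 41 = 5·8 + 1 — fails the rule, so Rejected. 3: 3 = 5·0 + 3 — fails the rule, so Rejected. 6: 6 = 5·1 + 1 — fails the rule, so Rejected.

Accepted, Rejected, Rejected, Rejected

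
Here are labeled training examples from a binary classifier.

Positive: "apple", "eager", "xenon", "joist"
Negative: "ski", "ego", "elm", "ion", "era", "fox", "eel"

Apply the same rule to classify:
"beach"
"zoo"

Positive, Negative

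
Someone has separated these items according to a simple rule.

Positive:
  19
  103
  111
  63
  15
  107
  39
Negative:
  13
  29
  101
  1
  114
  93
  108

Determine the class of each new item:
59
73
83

Positive, Negative, Positive

The distinguishing property — ≡ 3 (mod 4) — holds for all the 'Positive' cases and none of the 'Negative' cases.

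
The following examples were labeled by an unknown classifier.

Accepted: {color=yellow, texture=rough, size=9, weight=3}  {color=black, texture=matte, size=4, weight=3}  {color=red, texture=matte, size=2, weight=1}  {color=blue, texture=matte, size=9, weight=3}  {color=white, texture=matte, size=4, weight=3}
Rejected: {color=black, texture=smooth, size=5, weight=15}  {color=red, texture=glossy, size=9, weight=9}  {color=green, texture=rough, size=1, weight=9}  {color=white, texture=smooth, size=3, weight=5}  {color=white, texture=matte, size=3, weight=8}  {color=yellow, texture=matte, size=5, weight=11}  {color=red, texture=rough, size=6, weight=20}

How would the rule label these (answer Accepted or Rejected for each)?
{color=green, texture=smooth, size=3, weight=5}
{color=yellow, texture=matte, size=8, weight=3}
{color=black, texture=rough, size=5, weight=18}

Rejected, Accepted, Rejected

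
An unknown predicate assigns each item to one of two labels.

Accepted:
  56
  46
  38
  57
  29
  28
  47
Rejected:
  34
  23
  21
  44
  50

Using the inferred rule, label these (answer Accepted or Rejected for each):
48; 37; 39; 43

Accepted, Accepted, Accepted, Rejected

A rule that fits every label: digit sum ≥ 9 — true of each 'Accepted' example, false of each 'Rejected' one.
48: Accepted (digit sum 4+8 = 12). 37: Accepted (digit sum 3+7 = 10). 39: Accepted (digit sum 3+9 = 12). 43: Rejected (digit sum 4+3 = 7).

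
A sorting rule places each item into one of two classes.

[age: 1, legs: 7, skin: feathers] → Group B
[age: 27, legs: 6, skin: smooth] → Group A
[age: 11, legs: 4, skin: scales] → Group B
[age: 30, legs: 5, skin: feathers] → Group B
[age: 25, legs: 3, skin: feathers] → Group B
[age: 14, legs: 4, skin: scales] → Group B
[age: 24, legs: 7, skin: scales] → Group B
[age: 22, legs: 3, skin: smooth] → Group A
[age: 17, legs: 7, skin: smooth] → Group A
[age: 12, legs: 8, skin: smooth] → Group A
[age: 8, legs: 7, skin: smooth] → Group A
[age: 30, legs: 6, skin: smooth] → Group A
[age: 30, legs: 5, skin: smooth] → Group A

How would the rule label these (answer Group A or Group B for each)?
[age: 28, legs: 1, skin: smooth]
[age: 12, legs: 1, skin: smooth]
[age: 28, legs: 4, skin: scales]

Group A, Group A, Group B

Looking at the examples, the only property every 'Group A' case has and every 'Group B' case lacks is: skin is smooth.
[age: 28, legs: 1, skin: smooth]: skin is smooth, qualifies → Group A.
[age: 12, legs: 1, skin: smooth]: skin is smooth, qualifies → Group A.
[age: 28, legs: 4, skin: scales]: skin is scales, does not fit → Group B.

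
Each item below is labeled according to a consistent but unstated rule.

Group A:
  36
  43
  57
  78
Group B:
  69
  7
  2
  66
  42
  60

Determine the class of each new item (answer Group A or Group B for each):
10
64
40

All 'Group A' examples share one property — ≡ 1 (mod 7) — and every 'Group B' example lacks it.

Group B, Group A, Group B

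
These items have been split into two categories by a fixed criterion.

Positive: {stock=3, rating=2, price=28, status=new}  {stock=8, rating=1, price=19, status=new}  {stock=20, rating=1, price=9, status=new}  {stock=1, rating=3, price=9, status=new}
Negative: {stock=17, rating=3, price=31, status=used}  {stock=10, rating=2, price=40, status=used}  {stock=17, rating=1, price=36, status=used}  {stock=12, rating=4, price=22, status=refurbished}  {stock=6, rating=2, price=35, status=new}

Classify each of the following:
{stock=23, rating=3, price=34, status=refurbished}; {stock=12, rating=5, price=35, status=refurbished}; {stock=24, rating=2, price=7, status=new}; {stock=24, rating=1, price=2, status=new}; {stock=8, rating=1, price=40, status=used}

The pattern is that an item is 'Positive' exactly when: status is new AND price ≤ 28.
{stock=23, rating=3, price=34, status=refurbished}: status is refurbished, price = 34, lacks this property → Negative.
{stock=12, rating=5, price=35, status=refurbished}: status is refurbished, price = 35, lacks this property → Negative.
{stock=24, rating=2, price=7, status=new}: status is new, price = 7, qualifies → Positive.
{stock=24, rating=1, price=2, status=new}: status is new, price = 2, qualifies → Positive.
{stock=8, rating=1, price=40, status=used}: status is used, price = 40, lacks this property → Negative.

Negative, Negative, Positive, Positive, Negative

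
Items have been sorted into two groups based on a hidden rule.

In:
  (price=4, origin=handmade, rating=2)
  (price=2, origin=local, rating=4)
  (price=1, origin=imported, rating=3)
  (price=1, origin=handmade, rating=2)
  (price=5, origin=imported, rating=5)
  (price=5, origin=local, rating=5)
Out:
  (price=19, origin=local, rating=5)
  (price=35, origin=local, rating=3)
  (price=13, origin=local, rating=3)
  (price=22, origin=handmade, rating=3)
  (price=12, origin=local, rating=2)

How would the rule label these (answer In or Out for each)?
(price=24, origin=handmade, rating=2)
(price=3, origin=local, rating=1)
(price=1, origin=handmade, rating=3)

The simplest hypothesis consistent with all the labels is: price ≤ 5.

Out, In, In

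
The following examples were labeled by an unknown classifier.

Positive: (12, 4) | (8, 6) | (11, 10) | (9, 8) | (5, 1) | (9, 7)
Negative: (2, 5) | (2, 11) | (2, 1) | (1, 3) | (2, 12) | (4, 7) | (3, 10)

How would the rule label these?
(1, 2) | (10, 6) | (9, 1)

The pattern is that an item is 'Positive' exactly when: first ≥ 5.

Negative, Positive, Positive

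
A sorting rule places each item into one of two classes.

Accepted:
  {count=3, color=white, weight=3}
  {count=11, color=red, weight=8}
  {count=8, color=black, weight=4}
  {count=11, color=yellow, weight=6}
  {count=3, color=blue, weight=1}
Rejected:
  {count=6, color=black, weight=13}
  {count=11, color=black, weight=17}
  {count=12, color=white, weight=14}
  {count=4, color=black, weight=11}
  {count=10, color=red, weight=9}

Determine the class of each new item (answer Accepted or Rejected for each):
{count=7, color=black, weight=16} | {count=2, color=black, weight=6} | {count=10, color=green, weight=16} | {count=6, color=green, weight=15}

Rejected, Accepted, Rejected, Rejected

The distinguishing property — weight ≤ 8 — holds for all the 'Accepted' cases and none of the 'Rejected' cases.
{count=7, color=black, weight=16} — weight = 16, hence Rejected.
{count=2, color=black, weight=6} — weight = 6, hence Accepted.
{count=10, color=green, weight=16} — weight = 16, hence Rejected.
{count=6, color=green, weight=15} — weight = 15, hence Rejected.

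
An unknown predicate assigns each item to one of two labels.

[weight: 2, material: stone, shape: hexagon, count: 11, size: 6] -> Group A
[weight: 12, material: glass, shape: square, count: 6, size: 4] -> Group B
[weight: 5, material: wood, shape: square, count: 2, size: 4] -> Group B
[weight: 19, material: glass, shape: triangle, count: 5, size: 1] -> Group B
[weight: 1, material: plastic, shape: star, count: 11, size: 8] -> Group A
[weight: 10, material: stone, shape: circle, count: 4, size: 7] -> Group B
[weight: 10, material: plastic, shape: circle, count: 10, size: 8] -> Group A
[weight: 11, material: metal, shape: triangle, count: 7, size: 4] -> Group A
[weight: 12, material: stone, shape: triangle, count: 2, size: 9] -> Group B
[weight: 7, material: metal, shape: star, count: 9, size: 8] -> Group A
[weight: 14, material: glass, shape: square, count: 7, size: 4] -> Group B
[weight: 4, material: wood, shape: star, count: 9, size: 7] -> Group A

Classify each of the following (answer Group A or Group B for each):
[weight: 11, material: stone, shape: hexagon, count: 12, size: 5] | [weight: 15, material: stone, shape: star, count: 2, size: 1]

The distinguishing property — weight ≤ 11 AND count ≥ 5 — holds for all the 'Group A' cases and none of the 'Group B' cases.
[weight: 11, material: stone, shape: hexagon, count: 12, size: 5]: Group A (weight = 11, count = 12). [weight: 15, material: stone, shape: star, count: 2, size: 1]: Group B (weight = 15, count = 2).

Group A, Group B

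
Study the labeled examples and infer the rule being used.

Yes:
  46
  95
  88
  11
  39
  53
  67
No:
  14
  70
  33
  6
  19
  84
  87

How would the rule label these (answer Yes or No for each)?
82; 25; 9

No, Yes, No

A rule that fits every label: ≡ 4 (mod 7) — true of each 'Yes' example, false of each 'No' one.
82: 82 mod 7 = 5, fails the rule → No.
25: 25 mod 7 = 4, fits → Yes.
9: 9 mod 7 = 2, fails the rule → No.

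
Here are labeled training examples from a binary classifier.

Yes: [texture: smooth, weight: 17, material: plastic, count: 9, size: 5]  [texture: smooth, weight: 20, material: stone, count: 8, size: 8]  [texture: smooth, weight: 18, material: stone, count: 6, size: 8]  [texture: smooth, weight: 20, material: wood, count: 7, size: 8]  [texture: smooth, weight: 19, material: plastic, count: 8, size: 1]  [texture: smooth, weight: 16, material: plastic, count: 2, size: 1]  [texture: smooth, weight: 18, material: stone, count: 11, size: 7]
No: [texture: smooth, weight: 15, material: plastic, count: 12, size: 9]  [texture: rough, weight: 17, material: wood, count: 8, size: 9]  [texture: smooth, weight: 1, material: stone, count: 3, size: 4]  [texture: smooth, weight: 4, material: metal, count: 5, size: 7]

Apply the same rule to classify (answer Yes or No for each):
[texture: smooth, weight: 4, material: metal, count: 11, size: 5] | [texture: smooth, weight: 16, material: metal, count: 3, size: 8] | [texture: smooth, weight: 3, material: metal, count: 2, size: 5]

A rule that fits every label: texture is smooth AND weight ≥ 16 — true of each 'Yes' example, false of each 'No' one.
[texture: smooth, weight: 4, material: metal, count: 11, size: 5] → texture is smooth, weight = 4 → No. [texture: smooth, weight: 16, material: metal, count: 3, size: 8] → texture is smooth, weight = 16 → Yes. [texture: smooth, weight: 3, material: metal, count: 2, size: 5] → texture is smooth, weight = 3 → No.

No, Yes, No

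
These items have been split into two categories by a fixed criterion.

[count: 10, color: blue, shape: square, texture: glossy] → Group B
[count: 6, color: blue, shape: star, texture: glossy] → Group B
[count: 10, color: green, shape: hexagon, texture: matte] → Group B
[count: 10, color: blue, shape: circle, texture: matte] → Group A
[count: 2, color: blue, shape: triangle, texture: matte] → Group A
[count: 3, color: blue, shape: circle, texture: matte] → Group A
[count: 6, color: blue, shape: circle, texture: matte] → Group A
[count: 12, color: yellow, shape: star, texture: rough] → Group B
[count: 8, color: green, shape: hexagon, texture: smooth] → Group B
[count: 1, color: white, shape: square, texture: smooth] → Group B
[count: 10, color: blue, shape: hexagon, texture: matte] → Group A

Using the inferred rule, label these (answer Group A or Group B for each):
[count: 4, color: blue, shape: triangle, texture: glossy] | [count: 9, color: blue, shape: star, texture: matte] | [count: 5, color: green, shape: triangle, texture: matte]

'Group A' ⟺ color is blue AND texture is matte.
[count: 4, color: blue, shape: triangle, texture: glossy] → color is blue, texture is glossy → Group B. [count: 9, color: blue, shape: star, texture: matte] → color is blue, texture is matte → Group A. [count: 5, color: green, shape: triangle, texture: matte] → color is green, texture is matte → Group B.

Group B, Group A, Group B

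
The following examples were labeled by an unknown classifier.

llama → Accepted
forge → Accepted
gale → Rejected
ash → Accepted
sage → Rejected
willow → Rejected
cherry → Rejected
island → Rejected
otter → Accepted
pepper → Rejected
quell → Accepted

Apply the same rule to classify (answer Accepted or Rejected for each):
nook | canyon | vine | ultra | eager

Rejected, Rejected, Rejected, Accepted, Accepted

The classifier is using: odd length.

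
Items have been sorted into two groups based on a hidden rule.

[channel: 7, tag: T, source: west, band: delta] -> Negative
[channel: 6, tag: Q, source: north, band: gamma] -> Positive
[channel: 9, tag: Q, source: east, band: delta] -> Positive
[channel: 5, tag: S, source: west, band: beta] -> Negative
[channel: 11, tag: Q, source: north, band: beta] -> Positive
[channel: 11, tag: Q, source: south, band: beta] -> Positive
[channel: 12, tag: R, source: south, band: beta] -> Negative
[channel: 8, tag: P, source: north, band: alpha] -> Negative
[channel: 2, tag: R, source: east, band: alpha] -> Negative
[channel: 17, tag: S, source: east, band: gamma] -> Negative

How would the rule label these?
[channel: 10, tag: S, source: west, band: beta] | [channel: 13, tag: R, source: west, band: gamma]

The common property of the 'Positive' items is: tag is Q. No 'Negative' item has it.
[channel: 10, tag: S, source: west, band: beta] → tag is S → Negative. [channel: 13, tag: R, source: west, band: gamma] → tag is R → Negative.

Negative, Negative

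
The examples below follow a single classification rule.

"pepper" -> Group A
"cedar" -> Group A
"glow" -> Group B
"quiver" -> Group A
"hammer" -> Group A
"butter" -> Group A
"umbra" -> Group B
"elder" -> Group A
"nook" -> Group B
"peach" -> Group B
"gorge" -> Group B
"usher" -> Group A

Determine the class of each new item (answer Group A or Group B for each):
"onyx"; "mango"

Rule: ends with 'r'. This holds for each 'Group A' example and fails for each 'Group B' one.
"onyx": Group B (ends with 'x'). "mango": Group B (ends with 'o').

Group B, Group B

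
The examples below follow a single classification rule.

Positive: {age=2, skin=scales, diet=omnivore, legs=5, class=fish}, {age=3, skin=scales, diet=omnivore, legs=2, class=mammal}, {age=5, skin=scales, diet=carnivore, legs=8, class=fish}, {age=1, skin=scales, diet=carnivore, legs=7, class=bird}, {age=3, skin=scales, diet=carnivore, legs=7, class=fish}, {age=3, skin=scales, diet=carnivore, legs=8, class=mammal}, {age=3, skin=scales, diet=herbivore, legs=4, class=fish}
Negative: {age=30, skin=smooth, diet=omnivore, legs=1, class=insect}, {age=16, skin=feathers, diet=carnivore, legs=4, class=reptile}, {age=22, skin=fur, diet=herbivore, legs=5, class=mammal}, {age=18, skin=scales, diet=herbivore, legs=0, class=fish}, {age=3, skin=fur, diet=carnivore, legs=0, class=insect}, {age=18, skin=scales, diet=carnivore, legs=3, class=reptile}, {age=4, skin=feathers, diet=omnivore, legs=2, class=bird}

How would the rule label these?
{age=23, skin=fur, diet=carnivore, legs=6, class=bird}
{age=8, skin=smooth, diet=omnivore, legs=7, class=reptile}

The simplest hypothesis consistent with all the labels is: skin is scales AND age ≤ 5.

Negative, Negative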